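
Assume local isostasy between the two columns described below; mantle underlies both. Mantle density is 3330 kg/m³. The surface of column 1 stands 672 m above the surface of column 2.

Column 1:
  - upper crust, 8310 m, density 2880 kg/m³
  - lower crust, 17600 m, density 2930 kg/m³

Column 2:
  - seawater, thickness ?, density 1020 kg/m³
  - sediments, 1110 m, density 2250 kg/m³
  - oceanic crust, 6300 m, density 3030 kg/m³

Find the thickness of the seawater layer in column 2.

Take the compensation level at the base of the deeper column (depth z_c below the surface of column 1) and equate Σ ρ_i t_i down to z_c; mantle fills any gap and the z_c terms cancel.
Column 1: 8310×2880 + 17600×2930 + (z_c − 25910)×3330
Column 2: 672×0 + x×1020 + 1110×2250 + 6300×3030 + (z_c − 672 − 7410 − x)×3330
The z_c×3330 term appears on both sides and cancels. Collect the known terms of each column as K = Σ(ρt)_known − 3330 × (depth of known layers): K_1 = 75500800 − 3330×25910 = −10779500; K_2 = 21586500 − 3330×(672 + 7410) = −5326560.
Balance: K_1 = K_2 − x×(3330 − 1020), so x = (K_2 − K_1)/(3330 − 1020) = 5452940/2310 = 2360 m.

2360 m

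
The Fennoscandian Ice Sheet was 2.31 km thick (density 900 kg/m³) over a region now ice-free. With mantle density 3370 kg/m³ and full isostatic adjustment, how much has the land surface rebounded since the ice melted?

0.617 km

Removing the load lets mantle flow back in; uplift u satisfies ρ_ice t = ρ_m u.
u = t ρ_ice/ρ_m = 2.31 km × 900/3370 = 0.617 km.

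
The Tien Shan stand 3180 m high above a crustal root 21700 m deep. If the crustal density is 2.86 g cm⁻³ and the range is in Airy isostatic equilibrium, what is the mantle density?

Airy balance: ρ_c h = (ρ_m − ρ_c) r → ρ_m = ρ_c (1 + h/r).
ρ_m = 2.86 × (1 + 3180 m/21700 m) = 3.28 g cm⁻³.

3.28 g cm⁻³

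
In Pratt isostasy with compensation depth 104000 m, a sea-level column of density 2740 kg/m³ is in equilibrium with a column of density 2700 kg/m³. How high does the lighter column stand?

1540 m

ρ_ref D = ρ (D + h) → h = D (ρ_ref − ρ)/ρ.
h = 104000 m × (2740 − 2700)/2700 = 1540 m.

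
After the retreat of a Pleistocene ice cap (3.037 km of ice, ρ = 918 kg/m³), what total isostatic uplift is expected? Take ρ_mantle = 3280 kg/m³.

0.85 km

Removing the load lets mantle flow back in; uplift u satisfies ρ_ice t = ρ_m u.
u = t ρ_ice/ρ_m = 3.037 km × 918/3280 = 0.85 km.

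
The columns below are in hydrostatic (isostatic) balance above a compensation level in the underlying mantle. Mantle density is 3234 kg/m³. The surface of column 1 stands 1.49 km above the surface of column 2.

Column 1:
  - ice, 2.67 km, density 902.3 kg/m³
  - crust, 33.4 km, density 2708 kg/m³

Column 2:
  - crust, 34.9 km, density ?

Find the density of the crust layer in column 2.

Take the compensation level at the base of the deeper column (depth z_c below the surface of column 1) and equate Σ ρ_i t_i down to z_c; mantle fills any gap and the z_c terms cancel.
Column 1: 2.67×902.3 + 33.4×2708 + (z_c − 36.07)×3234
Column 2: 1.49×0 + 34.9×ρ + (z_c − 1.49 − 34.9)×3234
The z_c×3234 term appears on both sides and cancels. Collect the known terms of each column as K = Σ(ρt)_known − 3234 × (depth of known layers): K_1 = 92856.341 − 3234×36.07 = −23794.039; K_2 = 0 − 3234×(1.49 + 34.9) = −117685.26.
Balance: K_1 = K_2 + 34.9×ρ, so ρ = (K_1 − K_2)/34.9 = 93891.2/34.9 = 2690 kg/m³.

2690 kg/m³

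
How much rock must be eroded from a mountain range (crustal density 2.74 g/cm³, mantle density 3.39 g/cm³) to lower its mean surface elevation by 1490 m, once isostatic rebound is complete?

Net drop Δ = e − u = e − e ρ_c/ρ_m = e (ρ_m − ρ_c)/ρ_m.
e = Δ ρ_m/(ρ_m − ρ_c) = 1490 m × 3.39/0.65 = 7770 m.

7770 m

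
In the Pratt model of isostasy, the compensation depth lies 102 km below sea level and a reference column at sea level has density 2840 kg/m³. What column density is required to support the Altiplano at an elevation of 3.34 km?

Pratt balance: ρ_ref D = ρ (D + h).
ρ = ρ_ref D/(D + h) = 2840 × 102 km/(102 km + 3.34 km) = 2750 kg/m³.

2750 kg/m³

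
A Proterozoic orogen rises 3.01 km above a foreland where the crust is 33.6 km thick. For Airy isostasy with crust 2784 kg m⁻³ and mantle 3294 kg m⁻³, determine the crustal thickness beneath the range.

53 km

Root depth r = h ρ_c / (ρ_m − ρ_c) = 3.01 km × 2784 / 510 = 16.43 km.
Total thickness = T + h + r = 33.6 km + 3.01 km + 16.43 km = 53 km.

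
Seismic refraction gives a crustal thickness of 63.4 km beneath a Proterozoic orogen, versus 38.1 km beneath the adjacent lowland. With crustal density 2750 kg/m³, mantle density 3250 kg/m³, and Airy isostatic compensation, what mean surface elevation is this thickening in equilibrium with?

3.89 km

Excess crust Δ = 63.4 km − 38.1 km = 25.3 km, split between elevation h and root r with h + r = Δ.
Airy balance ρ_c h = (ρ_m − ρ_c) r gives r = h ρ_c/(ρ_m − ρ_c), so h (1 + ρ_c/(ρ_m − ρ_c)) = Δ, i.e. h = Δ (ρ_m − ρ_c)/ρ_m.
h = 25.3 km × 500/3250 = 3.89 km.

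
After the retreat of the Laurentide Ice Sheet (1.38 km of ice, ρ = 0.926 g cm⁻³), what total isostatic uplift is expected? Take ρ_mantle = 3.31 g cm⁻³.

0.386 km

Removing the load lets mantle flow back in; uplift u satisfies ρ_ice t = ρ_m u.
u = t ρ_ice/ρ_m = 1.38 km × 0.926/3.31 = 0.386 km.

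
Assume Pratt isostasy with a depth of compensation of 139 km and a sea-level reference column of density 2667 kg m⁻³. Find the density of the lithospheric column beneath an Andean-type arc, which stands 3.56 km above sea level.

2600 kg m⁻³

Pratt balance: ρ_ref D = ρ (D + h).
ρ = ρ_ref D/(D + h) = 2667 × 139 km/(139 km + 3.56 km) = 2600 kg m⁻³.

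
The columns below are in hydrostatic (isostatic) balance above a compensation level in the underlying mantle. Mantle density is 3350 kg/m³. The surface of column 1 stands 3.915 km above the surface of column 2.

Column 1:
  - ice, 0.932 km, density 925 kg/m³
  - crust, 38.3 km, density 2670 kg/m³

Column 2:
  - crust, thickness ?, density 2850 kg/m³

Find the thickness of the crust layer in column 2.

30.4 km

Take the compensation level at the base of the deeper column (depth z_c below the surface of column 1) and equate Σ ρ_i t_i down to z_c; mantle fills any gap and the z_c terms cancel.
Column 1: 0.932×925 + 38.3×2670 + (z_c − 39.232)×3350
Column 2: 3.915×0 + x×2850 + (z_c − 3.915 − 0 − x)×3350
The z_c×3350 term appears on both sides and cancels. Collect the known terms of each column as K = Σ(ρt)_known − 3350 × (depth of known layers): K_1 = 103123.1 − 3350×39.232 = −28304.1; K_2 = 0 − 3350×(3.915 + 0) = −13115.25.
Balance: K_1 = K_2 − x×(3350 − 2850), so x = (K_2 − K_1)/(3350 − 2850) = 15188.9/500 = 30.4 km.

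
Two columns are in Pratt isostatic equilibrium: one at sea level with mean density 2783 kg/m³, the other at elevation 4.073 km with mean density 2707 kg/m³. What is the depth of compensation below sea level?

145 km

ρ_ref D = ρ (D + h) → D (ρ_ref − ρ) = ρ h.
D = ρ h/(ρ_ref − ρ) = 2707 × 4.073 km/(2783 − 2707) = 145 km.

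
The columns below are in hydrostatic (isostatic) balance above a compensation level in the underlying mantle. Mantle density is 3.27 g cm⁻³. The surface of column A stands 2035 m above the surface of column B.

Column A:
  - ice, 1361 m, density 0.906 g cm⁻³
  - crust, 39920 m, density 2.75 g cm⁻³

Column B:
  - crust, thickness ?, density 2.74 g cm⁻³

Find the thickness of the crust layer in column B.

Take the compensation level at the base of the deeper column (depth z_c below the surface of column A) and equate Σ ρ_i t_i down to z_c; mantle fills any gap and the z_c terms cancel.
Column A: 1361×0.906 + 39920×2.75 + (z_c − 41281)×3.27
Column B: 2035×0 + x×2.74 + (z_c − 2035 − 0 − x)×3.27
The z_c×3.27 term appears on both sides and cancels. Collect the known terms of each column as K = Σ(ρt)_known − 3.27 × (depth of known layers): K_A = 111013.066 − 3.27×41281 = −23975.804; K_B = 0 − 3.27×(2035 + 0) = −6654.45.
Balance: K_A = K_B − x×(3.27 − 2.74), so x = (K_B − K_A)/(3.27 − 2.74) = 17321.4/0.53 = 32700 m.

32700 m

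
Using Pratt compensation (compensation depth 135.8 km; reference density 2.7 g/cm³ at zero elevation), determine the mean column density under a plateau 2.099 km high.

2.66 g/cm³

Pratt balance: ρ_ref D = ρ (D + h).
ρ = ρ_ref D/(D + h) = 2.7 × 135.8 km/(135.8 km + 2.099 km) = 2.66 g/cm³.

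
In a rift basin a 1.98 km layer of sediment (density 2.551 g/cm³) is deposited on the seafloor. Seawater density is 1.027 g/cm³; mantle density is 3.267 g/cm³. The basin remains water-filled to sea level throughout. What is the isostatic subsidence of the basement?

Submarine loading: the sediment displaces seawater, and the subsidence is in turn flooded, so s (ρ_m − ρ_w) = t (ρ_sed − ρ_w).
s = 1.98 km × (2.551 − 1.027) / (3.267 − 1.027) = 1.35 km.

1.35 km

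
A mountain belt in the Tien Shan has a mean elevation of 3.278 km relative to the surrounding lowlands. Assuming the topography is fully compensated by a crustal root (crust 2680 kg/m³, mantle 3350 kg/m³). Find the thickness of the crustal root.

Balancing pressure at the compensation depth: the weight of the topography is balanced by the buoyancy of the root, ρ_c h = (ρ_m − ρ_c) r.
r = h · ρ_c / (ρ_m − ρ_c) = 3.278 km × 2680 / (3350 − 2680) = 13.1 km.

13.1 km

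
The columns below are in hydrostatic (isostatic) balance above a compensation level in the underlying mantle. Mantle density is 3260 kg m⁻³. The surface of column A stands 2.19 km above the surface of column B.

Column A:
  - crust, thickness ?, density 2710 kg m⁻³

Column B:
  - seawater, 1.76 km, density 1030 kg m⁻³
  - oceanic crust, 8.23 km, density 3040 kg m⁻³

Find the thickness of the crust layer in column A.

Take the compensation level at the base of the deeper column (depth z_c below the surface of column A) and equate Σ ρ_i t_i down to z_c; mantle fills any gap and the z_c terms cancel.
Column A: x×2710 + (z_c − 0 − x)×3260
Column B: 2.19×0 + 1.76×1030 + 8.23×3040 + (z_c − 2.19 − 9.99)×3260
The z_c×3260 term appears on both sides and cancels. Collect the known terms of each column as K = Σ(ρt)_known − 3260 × (depth of known layers): K_A = 0 − 3260×0 = 0; K_B = 26832 − 3260×(2.19 + 9.99) = −12874.8.
Balance: K_A − x×(3260 − 2710) = K_B, so x = (K_A − K_B)/(3260 − 2710) = 12874.8/550 = 23.4 km.

23.4 km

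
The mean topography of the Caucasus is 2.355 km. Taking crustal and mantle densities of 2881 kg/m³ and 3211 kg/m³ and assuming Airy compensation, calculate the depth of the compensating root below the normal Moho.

20.6 km

In Airy isostatic equilibrium: the weight of the topography is balanced by the buoyancy of the root, ρ_c h = (ρ_m − ρ_c) r.
r = h · ρ_c / (ρ_m − ρ_c) = 2.355 km × 2881 / (3211 − 2881) = 20.6 km.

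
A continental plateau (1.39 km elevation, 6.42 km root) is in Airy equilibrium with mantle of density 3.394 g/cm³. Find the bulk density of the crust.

2.79 g/cm³

ρ_c h = (ρ_m − ρ_c) r → ρ_c (h + r) = ρ_m r → ρ_c = ρ_m r / (h + r).
ρ_c = 3.394 × 6.42 km / (1.39 km + 6.42 km) = 2.79 g/cm³.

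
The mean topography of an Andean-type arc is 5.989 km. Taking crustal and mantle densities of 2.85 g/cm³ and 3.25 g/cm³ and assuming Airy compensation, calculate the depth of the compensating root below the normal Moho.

42.7 km

Balancing pressure at the compensation depth: the weight of the topography is balanced by the buoyancy of the root, ρ_c h = (ρ_m − ρ_c) r.
r = h · ρ_c / (ρ_m − ρ_c) = 5.989 km × 2.85 / (3.25 − 2.85) = 42.7 km.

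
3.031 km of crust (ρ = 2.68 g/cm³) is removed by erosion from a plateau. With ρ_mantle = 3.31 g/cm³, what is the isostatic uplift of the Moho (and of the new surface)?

2.45 km

Unloading: uplift u = e ρ_c/ρ_m = 3.031 km × 2.68/3.31 = 2.45 km.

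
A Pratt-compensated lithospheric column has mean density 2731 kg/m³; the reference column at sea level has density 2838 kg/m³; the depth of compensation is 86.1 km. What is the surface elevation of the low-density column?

3.37 km

ρ_ref D = ρ (D + h) → h = D (ρ_ref − ρ)/ρ.
h = 86.1 km × (2838 − 2731)/2731 = 3.37 km.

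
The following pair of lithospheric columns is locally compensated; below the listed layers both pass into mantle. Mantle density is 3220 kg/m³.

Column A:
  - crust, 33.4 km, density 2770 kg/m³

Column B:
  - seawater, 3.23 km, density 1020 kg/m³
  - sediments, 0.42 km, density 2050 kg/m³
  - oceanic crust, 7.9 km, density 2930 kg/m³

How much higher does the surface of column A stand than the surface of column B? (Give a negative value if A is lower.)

For any compensation level in the mantle, the mantle terms cancel and isostasy reduces to e = (Σt_A − Σt_B) − (Σ(ρt)_A − Σ(ρt)_B) / ρ_m.
Σt_A = 33.4 km; Σt_B = 11.55 km; Σ(ρt)_A = 92518; Σ(ρt)_B = 27302.6 (in km·kg/m³).
e = (33.4 − 11.55) − (92518 − 27302.6) / 3220 = 1.6 km.

1.6 km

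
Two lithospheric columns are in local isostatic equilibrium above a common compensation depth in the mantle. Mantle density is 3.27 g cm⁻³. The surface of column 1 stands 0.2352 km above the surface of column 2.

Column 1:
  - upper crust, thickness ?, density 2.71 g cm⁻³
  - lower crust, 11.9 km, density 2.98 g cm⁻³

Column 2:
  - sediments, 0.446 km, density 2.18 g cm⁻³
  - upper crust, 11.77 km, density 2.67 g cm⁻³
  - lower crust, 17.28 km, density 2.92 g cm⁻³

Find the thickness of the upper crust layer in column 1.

19.5 km

Take the compensation level at the base of the deeper column (depth z_c below the surface of column 1) and equate Σ ρ_i t_i down to z_c; mantle fills any gap and the z_c terms cancel.
Column 1: x×2.71 + 11.9×2.98 + (z_c − 11.9 − x)×3.27
Column 2: 0.2352×0 + 0.446×2.18 + 11.77×2.67 + 17.28×2.92 + (z_c − 0.2352 − 29.496)×3.27
The z_c×3.27 term appears on both sides and cancels. Collect the known terms of each column as K = Σ(ρt)_known − 3.27 × (depth of known layers): K_1 = 35.462 − 3.27×11.9 = −3.451; K_2 = 82.85578 − 3.27×(0.2352 + 29.496) = −14.365244.
Balance: K_1 − x×(3.27 − 2.71) = K_2, so x = (K_1 − K_2)/(3.27 − 2.71) = 10.9142/0.56 = 19.5 km.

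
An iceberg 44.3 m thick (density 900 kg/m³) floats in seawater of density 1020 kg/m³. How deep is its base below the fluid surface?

Draft d = t ρ_obj/ρ_fluid = 44.3 m × 900/1020 = 39.1 m.

39.1 m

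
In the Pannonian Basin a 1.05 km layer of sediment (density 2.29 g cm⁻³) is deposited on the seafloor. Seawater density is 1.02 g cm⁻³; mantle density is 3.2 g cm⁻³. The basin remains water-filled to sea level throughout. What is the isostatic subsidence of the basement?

Submarine loading: the sediment displaces seawater, and the subsidence is in turn flooded, so s (ρ_m − ρ_w) = t (ρ_sed − ρ_w).
s = 1.05 km × (2.29 − 1.02) / (3.2 − 1.02) = 0.612 km.

0.612 km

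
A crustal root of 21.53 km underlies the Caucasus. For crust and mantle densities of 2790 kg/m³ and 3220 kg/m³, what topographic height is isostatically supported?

Isostatic balance requires: ρ_c h = (ρ_m − ρ_c) r.
h = r (ρ_m − ρ_c) / ρ_c = 21.53 km × (3220 − 2790) / 2790 = 3.32 km.

3.32 km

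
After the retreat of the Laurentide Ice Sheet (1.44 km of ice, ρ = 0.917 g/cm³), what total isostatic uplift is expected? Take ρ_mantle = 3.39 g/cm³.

Removing the load lets mantle flow back in; uplift u satisfies ρ_ice t = ρ_m u.
u = t ρ_ice/ρ_m = 1.44 km × 0.917/3.39 = 0.39 km.

0.39 km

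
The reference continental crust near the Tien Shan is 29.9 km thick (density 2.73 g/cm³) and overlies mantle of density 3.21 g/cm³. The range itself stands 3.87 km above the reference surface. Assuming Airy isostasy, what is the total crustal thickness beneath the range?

Root depth r = h ρ_c / (ρ_m − ρ_c) = 3.87 km × 2.73 / 0.48 = 22.01 km.
Total thickness = T + h + r = 29.9 km + 3.87 km + 22.01 km = 55.8 km.

55.8 km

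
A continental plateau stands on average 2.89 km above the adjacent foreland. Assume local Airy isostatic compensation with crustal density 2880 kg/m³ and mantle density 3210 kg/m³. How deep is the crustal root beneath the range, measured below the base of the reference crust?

25.2 km

By Archimedes' principle applied to the lithosphere: the weight of the topography is balanced by the buoyancy of the root, ρ_c h = (ρ_m − ρ_c) r.
r = h · ρ_c / (ρ_m − ρ_c) = 2.89 km × 2880 / (3210 − 2880) = 25.2 km.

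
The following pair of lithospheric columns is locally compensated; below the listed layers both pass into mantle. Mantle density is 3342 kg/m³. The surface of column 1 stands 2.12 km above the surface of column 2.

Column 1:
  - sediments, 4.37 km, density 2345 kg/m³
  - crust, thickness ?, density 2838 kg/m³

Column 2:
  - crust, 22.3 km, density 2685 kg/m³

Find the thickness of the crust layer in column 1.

Take the compensation level at the base of the deeper column (depth z_c below the surface of column 1) and equate Σ ρ_i t_i down to z_c; mantle fills any gap and the z_c terms cancel.
Column 1: 4.37×2345 + x×2838 + (z_c − 4.37 − x)×3342
Column 2: 2.12×0 + 22.3×2685 + (z_c − 2.12 − 22.3)×3342
The z_c×3342 term appears on both sides and cancels. Collect the known terms of each column as K = Σ(ρt)_known − 3342 × (depth of known layers): K_1 = 10247.65 − 3342×4.37 = −4356.89; K_2 = 59875.5 − 3342×(2.12 + 22.3) = −21736.14.
Balance: K_1 − x×(3342 − 2838) = K_2, so x = (K_1 − K_2)/(3342 − 2838) = 17379.2/504 = 34.5 km.

34.5 km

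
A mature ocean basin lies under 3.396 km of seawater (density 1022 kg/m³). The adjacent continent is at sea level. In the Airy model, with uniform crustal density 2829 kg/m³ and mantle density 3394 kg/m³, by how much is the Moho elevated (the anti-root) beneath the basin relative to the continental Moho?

10.9 km

In Airy isostatic equilibrium: replacing crust with seawater at the top is compensated by replacing crust with mantle at the base: d (ρ_c − ρ_w) = a (ρ_m − ρ_c).
a = d (ρ_c − ρ_w)/(ρ_m − ρ_c) = 3.396 km × 1807/565 = 10.9 km.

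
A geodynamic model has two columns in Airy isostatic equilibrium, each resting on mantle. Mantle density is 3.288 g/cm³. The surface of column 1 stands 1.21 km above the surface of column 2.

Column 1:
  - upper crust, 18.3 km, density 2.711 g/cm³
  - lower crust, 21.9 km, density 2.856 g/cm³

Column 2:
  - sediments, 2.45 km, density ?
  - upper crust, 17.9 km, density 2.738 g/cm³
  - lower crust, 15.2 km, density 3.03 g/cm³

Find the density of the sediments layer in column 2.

Take the compensation level at the base of the deeper column (depth z_c below the surface of column 1) and equate Σ ρ_i t_i down to z_c; mantle fills any gap and the z_c terms cancel.
Column 1: 18.3×2.711 + 21.9×2.856 + (z_c − 40.2)×3.288
Column 2: 1.21×0 + 2.45×ρ + 17.9×2.738 + 15.2×3.03 + (z_c − 1.21 − 35.55)×3.288
The z_c×3.288 term appears on both sides and cancels. Collect the known terms of each column as K = Σ(ρt)_known − 3.288 × (depth of known layers): K_1 = 112.1577 − 3.288×40.2 = −20.0199; K_2 = 95.0662 − 3.288×(1.21 + 35.55) = −25.80068.
Balance: K_1 = K_2 + 2.45×ρ, so ρ = (K_1 − K_2)/2.45 = 5.78078/2.45 = 2.36 g/cm³.

2.36 g/cm³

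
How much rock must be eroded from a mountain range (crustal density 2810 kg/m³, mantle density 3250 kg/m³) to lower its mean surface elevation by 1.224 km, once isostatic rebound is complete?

9.04 km

Net drop Δ = e − u = e − e ρ_c/ρ_m = e (ρ_m − ρ_c)/ρ_m.
e = Δ ρ_m/(ρ_m − ρ_c) = 1.224 km × 3250/440 = 9.04 km.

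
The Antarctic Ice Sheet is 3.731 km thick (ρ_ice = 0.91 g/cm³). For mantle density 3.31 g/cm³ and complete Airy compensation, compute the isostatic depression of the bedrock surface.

Balancing pressure at the compensation depth: the ice load ρ_ice t is balanced by mantle displaced below, ρ_m s.
s = t ρ_ice / ρ_m = 3.731 km × 0.91/3.31 = 1.03 km.

1.03 km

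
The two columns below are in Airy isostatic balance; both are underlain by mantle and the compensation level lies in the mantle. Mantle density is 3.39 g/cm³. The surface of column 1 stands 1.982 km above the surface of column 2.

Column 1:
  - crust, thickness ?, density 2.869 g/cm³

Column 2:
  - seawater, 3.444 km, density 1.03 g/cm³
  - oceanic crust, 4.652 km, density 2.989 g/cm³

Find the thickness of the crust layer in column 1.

Take the compensation level at the base of the deeper column (depth z_c below the surface of column 1) and equate Σ ρ_i t_i down to z_c; mantle fills any gap and the z_c terms cancel.
Column 1: x×2.869 + (z_c − 0 − x)×3.39
Column 2: 1.982×0 + 3.444×1.03 + 4.652×2.989 + (z_c − 1.982 − 8.096)×3.39
The z_c×3.39 term appears on both sides and cancels. Collect the known terms of each column as K = Σ(ρt)_known − 3.39 × (depth of known layers): K_1 = 0 − 3.39×0 = 0; K_2 = 17.452148 − 3.39×(1.982 + 8.096) = −16.712272.
Balance: K_1 − x×(3.39 − 2.869) = K_2, so x = (K_1 − K_2)/(3.39 − 2.869) = 16.7123/0.521 = 32.1 km.

32.1 km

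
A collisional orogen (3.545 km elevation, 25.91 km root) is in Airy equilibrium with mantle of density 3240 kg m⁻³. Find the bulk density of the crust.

2850 kg m⁻³

ρ_c h = (ρ_m − ρ_c) r → ρ_c (h + r) = ρ_m r → ρ_c = ρ_m r / (h + r).
ρ_c = 3240 × 25.91 km / (3.545 km + 25.91 km) = 2850 kg m⁻³.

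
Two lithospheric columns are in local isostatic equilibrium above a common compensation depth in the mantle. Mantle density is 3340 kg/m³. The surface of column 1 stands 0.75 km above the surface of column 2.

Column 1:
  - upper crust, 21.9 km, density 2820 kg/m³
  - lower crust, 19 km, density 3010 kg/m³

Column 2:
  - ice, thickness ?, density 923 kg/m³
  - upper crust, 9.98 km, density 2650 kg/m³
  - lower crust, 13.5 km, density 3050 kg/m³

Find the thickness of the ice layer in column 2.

Take the compensation level at the base of the deeper column (depth z_c below the surface of column 1) and equate Σ ρ_i t_i down to z_c; mantle fills any gap and the z_c terms cancel.
Column 1: 21.9×2820 + 19×3010 + (z_c − 40.9)×3340
Column 2: 0.75×0 + x×923 + 9.98×2650 + 13.5×3050 + (z_c − 0.75 − 23.48 − x)×3340
The z_c×3340 term appears on both sides and cancels. Collect the known terms of each column as K = Σ(ρt)_known − 3340 × (depth of known layers): K_1 = 118948 − 3340×40.9 = −17658; K_2 = 67622 − 3340×(0.75 + 23.48) = −13306.2.
Balance: K_1 = K_2 − x×(3340 − 923), so x = (K_2 − K_1)/(3340 − 923) = 4351.8/2417 = 1.8 km.

1.8 km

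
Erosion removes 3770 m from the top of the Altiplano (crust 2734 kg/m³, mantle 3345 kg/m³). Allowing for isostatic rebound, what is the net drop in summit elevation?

689 m

Rebound u = e ρ_c/ρ_m = 3770 m × 2734/3345 = 3081 m.
Net surface drop = e − u = 3770 m − 3081 m = e (ρ_m − ρ_c)/ρ_m = 689 m.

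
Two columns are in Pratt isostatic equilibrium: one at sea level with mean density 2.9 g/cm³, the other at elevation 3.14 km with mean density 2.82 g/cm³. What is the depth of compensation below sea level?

ρ_ref D = ρ (D + h) → D (ρ_ref − ρ) = ρ h.
D = ρ h/(ρ_ref − ρ) = 2.82 × 3.14 km/(2.9 − 2.82) = 111 km.

111 km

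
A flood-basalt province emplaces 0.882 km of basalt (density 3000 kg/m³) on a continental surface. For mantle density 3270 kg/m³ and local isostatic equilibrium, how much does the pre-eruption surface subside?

0.809 km

Subaerial loading: s = t ρ_load / ρ_m.
s = 0.882 km × 3000/3270 = 0.809 km.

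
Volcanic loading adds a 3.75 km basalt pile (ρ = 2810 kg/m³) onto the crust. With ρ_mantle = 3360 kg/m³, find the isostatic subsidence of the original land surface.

Subaerial loading: s = t ρ_load / ρ_m.
s = 3.75 km × 2810/3360 = 3.14 km.

3.14 km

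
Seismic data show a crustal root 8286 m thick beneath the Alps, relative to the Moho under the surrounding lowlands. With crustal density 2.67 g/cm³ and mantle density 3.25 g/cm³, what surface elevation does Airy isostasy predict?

1800 m

Balancing pressure at the compensation depth: ρ_c h = (ρ_m − ρ_c) r.
h = r (ρ_m − ρ_c) / ρ_c = 8286 m × (3.25 − 2.67) / 2.67 = 1800 m.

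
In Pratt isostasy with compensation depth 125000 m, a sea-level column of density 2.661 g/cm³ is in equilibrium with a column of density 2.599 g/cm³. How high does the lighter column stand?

ρ_ref D = ρ (D + h) → h = D (ρ_ref − ρ)/ρ.
h = 125000 m × (2.661 − 2.599)/2.599 = 2980 m.

2980 m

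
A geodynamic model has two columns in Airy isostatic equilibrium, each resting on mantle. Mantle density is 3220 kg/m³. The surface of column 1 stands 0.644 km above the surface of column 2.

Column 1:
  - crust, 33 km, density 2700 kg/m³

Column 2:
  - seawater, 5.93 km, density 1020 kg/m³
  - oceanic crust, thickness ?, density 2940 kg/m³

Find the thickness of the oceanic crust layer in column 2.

Take the compensation level at the base of the deeper column (depth z_c below the surface of column 1) and equate Σ ρ_i t_i down to z_c; mantle fills any gap and the z_c terms cancel.
Column 1: 33×2700 + (z_c − 33)×3220
Column 2: 0.644×0 + 5.93×1020 + x×2940 + (z_c − 0.644 − 5.93 − x)×3220
The z_c×3220 term appears on both sides and cancels. Collect the known terms of each column as K = Σ(ρt)_known − 3220 × (depth of known layers): K_1 = 89100 − 3220×33 = −17160; K_2 = 6048.6 − 3220×(0.644 + 5.93) = −15119.68.
Balance: K_1 = K_2 − x×(3220 − 2940), so x = (K_2 − K_1)/(3220 − 2940) = 2040.32/280 = 7.29 km.

7.29 km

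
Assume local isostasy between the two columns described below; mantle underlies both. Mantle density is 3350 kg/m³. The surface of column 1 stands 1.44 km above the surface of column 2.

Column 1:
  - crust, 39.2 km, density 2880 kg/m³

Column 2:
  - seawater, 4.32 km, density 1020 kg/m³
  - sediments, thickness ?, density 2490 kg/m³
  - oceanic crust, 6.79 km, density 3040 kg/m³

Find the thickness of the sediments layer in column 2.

1.66 km

Take the compensation level at the base of the deeper column (depth z_c below the surface of column 1) and equate Σ ρ_i t_i down to z_c; mantle fills any gap and the z_c terms cancel.
Column 1: 39.2×2880 + (z_c − 39.2)×3350
Column 2: 1.44×0 + 4.32×1020 + x×2490 + 6.79×3040 + (z_c − 1.44 − 11.11 − x)×3350
The z_c×3350 term appears on both sides and cancels. Collect the known terms of each column as K = Σ(ρt)_known − 3350 × (depth of known layers): K_1 = 112896 − 3350×39.2 = −18424; K_2 = 25048 − 3350×(1.44 + 11.11) = −16994.5.
Balance: K_1 = K_2 − x×(3350 − 2490), so x = (K_2 − K_1)/(3350 − 2490) = 1429.5/860 = 1.66 km.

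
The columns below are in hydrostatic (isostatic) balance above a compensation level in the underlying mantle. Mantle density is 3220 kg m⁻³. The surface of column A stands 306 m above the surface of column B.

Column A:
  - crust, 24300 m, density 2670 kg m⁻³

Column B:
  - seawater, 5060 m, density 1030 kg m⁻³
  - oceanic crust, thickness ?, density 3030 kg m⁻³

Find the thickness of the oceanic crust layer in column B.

Take the compensation level at the base of the deeper column (depth z_c below the surface of column A) and equate Σ ρ_i t_i down to z_c; mantle fills any gap and the z_c terms cancel.
Column A: 24300×2670 + (z_c − 24300)×3220
Column B: 306×0 + 5060×1030 + x×3030 + (z_c − 306 − 5060 − x)×3220
The z_c×3220 term appears on both sides and cancels. Collect the known terms of each column as K = Σ(ρt)_known − 3220 × (depth of known layers): K_A = 64881000 − 3220×24300 = −13365000; K_B = 5211800 − 3220×(306 + 5060) = −12066720.
Balance: K_A = K_B − x×(3220 − 3030), so x = (K_B − K_A)/(3220 − 3030) = 1298280/190 = 6830 m.

6830 m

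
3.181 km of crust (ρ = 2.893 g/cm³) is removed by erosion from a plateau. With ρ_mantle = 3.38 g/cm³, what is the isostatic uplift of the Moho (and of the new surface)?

Unloading: uplift u = e ρ_c/ρ_m = 3.181 km × 2.893/3.38 = 2.72 km.

2.72 km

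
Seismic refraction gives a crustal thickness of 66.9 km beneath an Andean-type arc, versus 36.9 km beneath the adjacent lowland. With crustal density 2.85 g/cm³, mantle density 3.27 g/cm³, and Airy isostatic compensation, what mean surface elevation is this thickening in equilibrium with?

3.85 km

Excess crust Δ = 66.9 km − 36.9 km = 30 km, split between elevation h and root r with h + r = Δ.
Airy balance ρ_c h = (ρ_m − ρ_c) r gives r = h ρ_c/(ρ_m − ρ_c), so h (1 + ρ_c/(ρ_m − ρ_c)) = Δ, i.e. h = Δ (ρ_m − ρ_c)/ρ_m.
h = 30 km × 0.42/3.27 = 3.85 km.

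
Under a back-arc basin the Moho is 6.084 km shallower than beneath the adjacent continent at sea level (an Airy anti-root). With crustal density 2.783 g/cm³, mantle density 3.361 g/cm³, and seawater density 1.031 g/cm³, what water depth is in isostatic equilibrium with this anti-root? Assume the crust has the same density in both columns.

Replacing a thickness d of crust by seawater at the top must be balanced by replacing crust with mantle at the base: d (ρ_c − ρ_w) = a (ρ_m − ρ_c).
d = a (ρ_m − ρ_c)/(ρ_c − ρ_w) = 6.084 km × 0.578/1.752 = 2.01 km.

2.01 km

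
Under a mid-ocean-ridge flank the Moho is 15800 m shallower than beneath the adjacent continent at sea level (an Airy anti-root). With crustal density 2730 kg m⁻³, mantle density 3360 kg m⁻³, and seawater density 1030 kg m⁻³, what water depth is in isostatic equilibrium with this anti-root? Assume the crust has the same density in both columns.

5860 m

Replacing a thickness d of crust by seawater at the top must be balanced by replacing crust with mantle at the base: d (ρ_c − ρ_w) = a (ρ_m − ρ_c).
d = a (ρ_m − ρ_c)/(ρ_c − ρ_w) = 15800 m × 630/1700 = 5860 m.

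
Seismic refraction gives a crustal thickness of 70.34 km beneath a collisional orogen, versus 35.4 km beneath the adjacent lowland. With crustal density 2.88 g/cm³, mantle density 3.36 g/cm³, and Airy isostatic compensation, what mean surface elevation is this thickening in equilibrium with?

Excess crust Δ = 70.34 km − 35.4 km = 34.94 km, split between elevation h and root r with h + r = Δ.
Airy balance ρ_c h = (ρ_m − ρ_c) r gives r = h ρ_c/(ρ_m − ρ_c), so h (1 + ρ_c/(ρ_m − ρ_c)) = Δ, i.e. h = Δ (ρ_m − ρ_c)/ρ_m.
h = 34.94 km × 0.48/3.36 = 4.99 km.

4.99 km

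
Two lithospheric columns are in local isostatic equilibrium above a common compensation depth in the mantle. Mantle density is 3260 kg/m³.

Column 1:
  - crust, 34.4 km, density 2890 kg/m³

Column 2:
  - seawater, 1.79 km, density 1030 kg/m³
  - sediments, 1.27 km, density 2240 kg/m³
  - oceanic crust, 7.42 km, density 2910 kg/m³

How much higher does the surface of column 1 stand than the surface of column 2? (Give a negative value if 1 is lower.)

For any compensation level in the mantle, the mantle terms cancel and isostasy reduces to e = (Σt_1 − Σt_2) − (Σ(ρt)_1 − Σ(ρt)_2) / ρ_m.
Σt_1 = 34.4 km; Σt_2 = 10.48 km; Σ(ρt)_1 = 99416; Σ(ρt)_2 = 26280.7 (in km·kg/m³).
e = (34.4 − 10.48) − (99416 − 26280.7) / 3260 = 1.49 km.

1.49 km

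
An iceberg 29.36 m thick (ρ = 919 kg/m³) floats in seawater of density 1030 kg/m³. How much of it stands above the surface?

Floating equilibrium: submerged depth d = t ρ_obj/ρ_fluid = 29.36 m × 919/1030 = 26.2 m.
Freeboard = t − d = 29.36 m − 26.2 m = 3.16 m.

3.16 m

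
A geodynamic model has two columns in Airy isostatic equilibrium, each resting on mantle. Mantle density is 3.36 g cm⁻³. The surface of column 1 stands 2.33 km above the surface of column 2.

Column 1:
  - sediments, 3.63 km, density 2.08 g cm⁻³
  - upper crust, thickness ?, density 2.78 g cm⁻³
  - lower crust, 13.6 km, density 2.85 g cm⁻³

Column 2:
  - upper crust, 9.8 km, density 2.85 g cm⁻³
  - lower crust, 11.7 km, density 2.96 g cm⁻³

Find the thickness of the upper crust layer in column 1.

10.2 km

Take the compensation level at the base of the deeper column (depth z_c below the surface of column 1) and equate Σ ρ_i t_i down to z_c; mantle fills any gap and the z_c terms cancel.
Column 1: 3.63×2.08 + x×2.78 + 13.6×2.85 + (z_c − 17.23 − x)×3.36
Column 2: 2.33×0 + 9.8×2.85 + 11.7×2.96 + (z_c − 2.33 − 21.5)×3.36
The z_c×3.36 term appears on both sides and cancels. Collect the known terms of each column as K = Σ(ρt)_known − 3.36 × (depth of known layers): K_1 = 46.3104 − 3.36×17.23 = −11.5824; K_2 = 62.562 − 3.36×(2.33 + 21.5) = −17.5068.
Balance: K_1 − x×(3.36 − 2.78) = K_2, so x = (K_1 − K_2)/(3.36 − 2.78) = 5.9244/0.58 = 10.2 km.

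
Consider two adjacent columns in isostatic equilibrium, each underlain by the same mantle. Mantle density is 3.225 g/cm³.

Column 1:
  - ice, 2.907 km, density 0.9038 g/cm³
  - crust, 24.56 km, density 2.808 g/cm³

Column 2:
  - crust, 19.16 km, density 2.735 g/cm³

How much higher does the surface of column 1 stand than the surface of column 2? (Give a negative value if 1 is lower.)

For any compensation level in the mantle, the mantle terms cancel and isostasy reduces to e = (Σt_1 − Σt_2) − (Σ(ρt)_1 − Σ(ρt)_2) / ρ_m.
Σt_1 = 27.467 km; Σt_2 = 19.16 km; Σ(ρt)_1 = 71.5918266; Σ(ρt)_2 = 52.4026 (in km·g/cm³).
e = (27.467 − 19.16) − (71.5918266 − 52.4026) / 3.225 = 2.36 km.

2.36 km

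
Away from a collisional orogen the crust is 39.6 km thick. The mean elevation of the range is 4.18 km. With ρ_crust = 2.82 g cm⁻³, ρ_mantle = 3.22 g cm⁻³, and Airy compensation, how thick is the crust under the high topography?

Root depth r = h ρ_c / (ρ_m − ρ_c) = 4.18 km × 2.82 / 0.4 = 29.47 km.
Total thickness = T + h + r = 39.6 km + 4.18 km + 29.47 km = 73.2 km.

73.2 km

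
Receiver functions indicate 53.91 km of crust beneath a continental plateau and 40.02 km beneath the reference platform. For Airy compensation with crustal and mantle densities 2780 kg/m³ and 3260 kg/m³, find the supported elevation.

2.05 km

Excess crust Δ = 53.91 km − 40.02 km = 13.89 km, split between elevation h and root r with h + r = Δ.
Airy balance ρ_c h = (ρ_m − ρ_c) r gives r = h ρ_c/(ρ_m − ρ_c), so h (1 + ρ_c/(ρ_m − ρ_c)) = Δ, i.e. h = Δ (ρ_m − ρ_c)/ρ_m.
h = 13.89 km × 480/3260 = 2.05 km.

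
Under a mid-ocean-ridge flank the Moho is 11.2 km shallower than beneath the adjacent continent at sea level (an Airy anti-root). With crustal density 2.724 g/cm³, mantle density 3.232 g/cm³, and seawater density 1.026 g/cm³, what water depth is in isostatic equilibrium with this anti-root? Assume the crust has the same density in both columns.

3.35 km

Replacing a thickness d of crust by seawater at the top must be balanced by replacing crust with mantle at the base: d (ρ_c − ρ_w) = a (ρ_m − ρ_c).
d = a (ρ_m − ρ_c)/(ρ_c − ρ_w) = 11.2 km × 0.508/1.698 = 3.35 km.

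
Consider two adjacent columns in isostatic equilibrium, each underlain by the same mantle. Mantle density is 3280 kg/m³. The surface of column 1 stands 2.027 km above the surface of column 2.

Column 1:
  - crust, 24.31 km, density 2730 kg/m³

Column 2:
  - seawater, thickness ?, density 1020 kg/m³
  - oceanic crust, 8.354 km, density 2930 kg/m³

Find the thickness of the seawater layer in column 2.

1.68 km

Take the compensation level at the base of the deeper column (depth z_c below the surface of column 1) and equate Σ ρ_i t_i down to z_c; mantle fills any gap and the z_c terms cancel.
Column 1: 24.31×2730 + (z_c − 24.31)×3280
Column 2: 2.027×0 + x×1020 + 8.354×2930 + (z_c − 2.027 − 8.354 − x)×3280
The z_c×3280 term appears on both sides and cancels. Collect the known terms of each column as K = Σ(ρt)_known − 3280 × (depth of known layers): K_1 = 66366.3 − 3280×24.31 = −13370.5; K_2 = 24477.22 − 3280×(2.027 + 8.354) = −9572.46.
Balance: K_1 = K_2 − x×(3280 − 1020), so x = (K_2 − K_1)/(3280 − 1020) = 3798.04/2260 = 1.68 km.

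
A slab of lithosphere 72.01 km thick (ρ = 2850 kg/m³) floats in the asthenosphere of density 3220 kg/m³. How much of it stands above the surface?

Floating equilibrium: submerged depth d = t ρ_obj/ρ_fluid = 72.01 km × 2850/3220 = 63.74 km.
Freeboard = t − d = 72.01 km − 63.74 km = 8.27 km.

8.27 km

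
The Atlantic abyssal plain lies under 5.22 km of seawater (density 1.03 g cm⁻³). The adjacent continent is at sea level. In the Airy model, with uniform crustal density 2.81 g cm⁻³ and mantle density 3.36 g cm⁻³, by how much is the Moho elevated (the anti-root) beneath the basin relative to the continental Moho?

Isostatic balance requires: replacing crust with seawater at the top is compensated by replacing crust with mantle at the base: d (ρ_c − ρ_w) = a (ρ_m − ρ_c).
a = d (ρ_c − ρ_w)/(ρ_m − ρ_c) = 5.22 km × 1.78/0.55 = 16.9 km.

16.9 km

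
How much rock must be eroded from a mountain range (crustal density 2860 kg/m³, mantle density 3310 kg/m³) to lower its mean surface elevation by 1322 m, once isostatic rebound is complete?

Net drop Δ = e − u = e − e ρ_c/ρ_m = e (ρ_m − ρ_c)/ρ_m.
e = Δ ρ_m/(ρ_m − ρ_c) = 1322 m × 3310/450 = 9720 m.

9720 m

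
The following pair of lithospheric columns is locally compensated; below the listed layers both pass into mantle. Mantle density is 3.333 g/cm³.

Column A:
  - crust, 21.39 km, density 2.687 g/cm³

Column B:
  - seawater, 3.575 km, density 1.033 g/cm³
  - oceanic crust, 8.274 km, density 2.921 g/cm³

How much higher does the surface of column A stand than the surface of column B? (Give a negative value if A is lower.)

For any compensation level in the mantle, the mantle terms cancel and isostasy reduces to e = (Σt_A − Σt_B) − (Σ(ρt)_A − Σ(ρt)_B) / ρ_m.
Σt_A = 21.39 km; Σt_B = 11.849 km; Σ(ρt)_A = 57.47493; Σ(ρt)_B = 27.861329 (in km·g/cm³).
e = (21.39 − 11.849) − (57.47493 − 27.861329) / 3.333 = 0.656 km.

0.656 km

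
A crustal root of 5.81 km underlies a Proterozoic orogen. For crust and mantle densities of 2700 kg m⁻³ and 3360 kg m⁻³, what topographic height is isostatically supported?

1.42 km

In Airy isostatic equilibrium: ρ_c h = (ρ_m − ρ_c) r.
h = r (ρ_m − ρ_c) / ρ_c = 5.81 km × (3360 − 2700) / 2700 = 1.42 km.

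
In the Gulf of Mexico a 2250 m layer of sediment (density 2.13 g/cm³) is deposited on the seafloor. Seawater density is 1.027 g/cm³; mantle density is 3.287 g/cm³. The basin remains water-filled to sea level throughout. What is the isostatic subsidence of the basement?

Submarine loading: the sediment displaces seawater, and the subsidence is in turn flooded, so s (ρ_m − ρ_w) = t (ρ_sed − ρ_w).
s = 2250 m × (2.13 − 1.027) / (3.287 − 1.027) = 1100 m.

1100 m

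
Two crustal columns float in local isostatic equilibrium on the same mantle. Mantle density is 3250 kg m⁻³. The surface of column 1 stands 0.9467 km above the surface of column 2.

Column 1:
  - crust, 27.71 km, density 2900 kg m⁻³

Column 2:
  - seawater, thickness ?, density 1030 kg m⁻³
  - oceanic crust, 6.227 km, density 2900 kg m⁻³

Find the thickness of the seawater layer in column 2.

2 km

Take the compensation level at the base of the deeper column (depth z_c below the surface of column 1) and equate Σ ρ_i t_i down to z_c; mantle fills any gap and the z_c terms cancel.
Column 1: 27.71×2900 + (z_c − 27.71)×3250
Column 2: 0.9467×0 + x×1030 + 6.227×2900 + (z_c − 0.9467 − 6.227 − x)×3250
The z_c×3250 term appears on both sides and cancels. Collect the known terms of each column as K = Σ(ρt)_known − 3250 × (depth of known layers): K_1 = 80359 − 3250×27.71 = −9698.5; K_2 = 18058.3 − 3250×(0.9467 + 6.227) = −5256.225.
Balance: K_1 = K_2 − x×(3250 − 1030), so x = (K_2 − K_1)/(3250 − 1030) = 4442.28/2220 = 2 km.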